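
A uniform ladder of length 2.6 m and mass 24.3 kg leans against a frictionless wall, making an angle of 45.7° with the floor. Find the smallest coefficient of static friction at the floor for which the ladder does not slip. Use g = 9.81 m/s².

About the foot of the ladder:
Ladder weight 24.3×9.81 = 238.4 N acts at 1.3 m along the ladder; its horizontal arm is 1.3·cos45.7° = 0.9079 m → τ = 216.4 N·m clockwise.
Wall normal N acts horizontally at the top; its moment arm is the height L sinθ = 2.6·sin45.7° = 1.861 m, counterclockwise.
For rotational equilibrium, N × 1.861 = 216.4, so N = 116.3 N.
ΣFx = 0 ⇒ f = N_wall = 116.3 N. ΣFy = 0 ⇒ N_floor = 238.4 N.
μ_min = f / N_floor = 116.3 / 238.4 = 0.488.

μ_min ≈ 0.488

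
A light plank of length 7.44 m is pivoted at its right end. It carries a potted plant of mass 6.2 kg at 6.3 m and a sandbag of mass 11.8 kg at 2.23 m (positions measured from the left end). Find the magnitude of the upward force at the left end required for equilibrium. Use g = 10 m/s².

About the right end:
Potted plant: 6.2 × 10 = 62 N down at 6.3 m → arm 1.14 m, τ = 62 × 1.14 = 70.68 N·m counterclockwise.
Sandbag: 11.8 × 10 = 118 N down at 2.23 m → arm 5.21 m, τ = 118 × 5.21 = 614.8 N·m counterclockwise.
Net moment of the loads = 685.5 N·m counterclockwise.
The upward force F acts at the left end, arm 7.44 m, giving F × 7.44 clockwise.
Setting net torque to zero: F × 7.44 = 685.5 → F = 685.5 / 7.44 = 92.1 N.

F ≈ 92.1 N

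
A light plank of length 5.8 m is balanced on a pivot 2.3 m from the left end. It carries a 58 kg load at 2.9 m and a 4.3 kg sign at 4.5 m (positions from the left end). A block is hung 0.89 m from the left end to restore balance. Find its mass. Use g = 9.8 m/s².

Choose the pivot (at 2.3 m from the left end) as the axis so the support reaction has zero arm there.
Load: 58 × 9.8 = 568.4 N down at 2.9 m → arm 0.6 m, τ = 568.4 × 0.6 = 341 N·m clockwise.
Sign: 4.3 × 9.8 = 42.14 N down at 4.5 m → arm 2.2 m, τ = 42.14 × 2.2 = 92.71 N·m clockwise.
Net moment of known loads = 433.7 N·m clockwise.
An unknown mass m at 0.89 m has arm 1.41 m; its moment is m·g·1.41 counterclockwise.
Setting net torque to zero: m × 9.8 × 1.41 = 433.7 → m = 433.7 / (9.8 × 1.41) = 31.4 kg.

m ≈ 31.4 kg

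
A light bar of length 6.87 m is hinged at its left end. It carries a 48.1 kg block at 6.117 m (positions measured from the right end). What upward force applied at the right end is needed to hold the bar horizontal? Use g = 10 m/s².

Choose the left end as the axis so the unknown pivot reaction has zero arm there.
Block: 48.1 × 10 = 481 N down at 6.117 m → arm 0.753 m, τ = 481 × 0.753 = 362.2 N·m clockwise.
Net moment of the loads = 362.2 N·m clockwise.
The upward force F acts at the right end, arm 6.87 m, giving F × 6.87 counterclockwise.
Στ = 0 ⇒ F × 6.87 = 362.2 ⇒ F = 362.2 / 6.87 = 52.7 N.

F ≈ 52.7 N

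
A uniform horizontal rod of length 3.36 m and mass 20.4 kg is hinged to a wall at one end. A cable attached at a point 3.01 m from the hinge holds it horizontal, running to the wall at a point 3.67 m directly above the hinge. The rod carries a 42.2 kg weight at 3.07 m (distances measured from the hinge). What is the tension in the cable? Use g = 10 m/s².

T ≈ 704 N

About the hinge:
Beam weight: 20.4 × 10 = 204 N down at 1.68 m → arm 1.68 m, τ = 204 × 1.68 = 342.7 N·m clockwise.
Weight: 42.2 × 10 = 422 N down at 3.07 m → arm 3.07 m, τ = 422 × 3.07 = 1296 N·m clockwise.
Total clockwise load moment = 1639 N·m.
The cable tension T acts at 3.01 m; only its component perpendicular to the rod, T sinθ, produces torque. sinθ = h/√(h²+d²) = 3.67/√(3.67²+3.01²) = 0.7732.
Στ = 0 ⇒ T × 3.01 × 0.7732 = 1639 ⇒ T = 1639 / 2.327 = 704 N.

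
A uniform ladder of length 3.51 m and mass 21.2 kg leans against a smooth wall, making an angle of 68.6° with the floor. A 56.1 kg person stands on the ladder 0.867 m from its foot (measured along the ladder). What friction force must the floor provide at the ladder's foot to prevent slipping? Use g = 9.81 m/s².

f ≈ 94 N

Sum moments about the foot of the ladder (the floor normal and friction both act there and drop out).
Ladder weight 21.2×9.81 = 208 N acts at 1.755 m along the ladder; its horizontal arm is 1.755·cos68.6° = 0.6404 m → τ = 133.2 N·m clockwise.
Person: 56.1×9.81 = 550.3 N at 0.867 m → arm 0.3163 m → τ = 174.1 N·m clockwise.
Wall normal N acts horizontally at the top; its moment arm is the height L sinθ = 3.51·sin68.6° = 3.268 m, counterclockwise.
Στ = 0 ⇒ N × 3.268 = 307.3 ⇒ N = 94 N.
ΣFx = 0: friction at the foot balances the wall's push, so f = N_wall = 94 N.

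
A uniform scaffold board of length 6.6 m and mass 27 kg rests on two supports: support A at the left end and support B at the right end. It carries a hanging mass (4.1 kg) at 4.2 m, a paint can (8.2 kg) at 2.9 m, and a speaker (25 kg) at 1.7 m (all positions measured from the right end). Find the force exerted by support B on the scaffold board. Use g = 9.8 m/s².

Take moments about support A.
Beam weight: 27 × 9.8 = 264.6 N down at 3.3 m → arm 3.3 m, τ = 264.6 × 3.3 = 873.2 N·m clockwise.
Hanging mass: 4.1 × 9.8 = 40.18 N down at 4.2 m → arm 2.4 m, τ = 40.18 × 2.4 = 96.43 N·m clockwise.
Paint can: 8.2 × 9.8 = 80.36 N down at 2.9 m → arm 3.7 m, τ = 80.36 × 3.7 = 297.3 N·m clockwise.
Speaker: 25 × 9.8 = 245 N down at 1.7 m → arm 4.9 m, τ = 245 × 4.9 = 1200 N·m clockwise.
Net load moment about support A = 2467 N·m clockwise.
Reaction R at support B is upward at 0 m, arm 6.6 m → moment R × 6.6 counterclockwise.
For rotational equilibrium, R × 6.6 = 2467, so R = 374 N.

R_B ≈ 374 N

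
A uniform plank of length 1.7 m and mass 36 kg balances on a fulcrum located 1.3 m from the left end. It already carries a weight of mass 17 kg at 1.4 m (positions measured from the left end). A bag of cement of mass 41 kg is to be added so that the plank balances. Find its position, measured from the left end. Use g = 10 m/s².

x ≈ 1.65 m from the left end

Sum moments about the fulcrum (at 1.3 m from the left end) (the support reaction has zero arm there).
Beam weight: 36 × 10 = 360 N down at 0.85 m → arm 0.45 m, τ = 360 × 0.45 = 162 N·m counterclockwise.
Weight: 17 × 10 = 170 N down at 1.4 m → arm 0.1 m, τ = 170 × 0.1 = 17 N·m clockwise.
Net moment of existing loads = 145 N·m counterclockwise.
The bag of cement weighs 41 × 10 = 410 N and must supply an equal clockwise moment, so its lever arm about the fulcrum is 145 / 410 = 0.354 m.
That puts it at 1.3 + 0.354 = 1.65 m from the left end.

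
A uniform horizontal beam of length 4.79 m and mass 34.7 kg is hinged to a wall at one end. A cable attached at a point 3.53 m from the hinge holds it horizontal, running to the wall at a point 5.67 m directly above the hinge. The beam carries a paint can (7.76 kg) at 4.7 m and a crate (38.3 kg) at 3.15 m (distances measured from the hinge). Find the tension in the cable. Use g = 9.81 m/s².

About the hinge:
Beam weight: 34.7 × 9.81 = 340.4 N down at 2.395 m → arm 2.395 m, τ = 340.4 × 2.395 = 815.3 N·m clockwise.
Paint can: 7.76 × 9.81 = 76.13 N down at 4.7 m → arm 4.7 m, τ = 76.13 × 4.7 = 357.8 N·m clockwise.
Crate: 38.3 × 9.81 = 375.7 N down at 3.15 m → arm 3.15 m, τ = 375.7 × 3.15 = 1183 N·m clockwise.
Total clockwise load moment = 2356 N·m.
The cable tension T acts at 3.53 m; only its component perpendicular to the beam, T sinθ, produces torque. sinθ = h/√(h²+d²) = 5.67/√(5.67²+3.53²) = 0.8489.
Στ = 0 ⇒ T × 3.53 × 0.8489 = 2356 ⇒ T = 2356 / 2.997 = 786 N.

T ≈ 786 N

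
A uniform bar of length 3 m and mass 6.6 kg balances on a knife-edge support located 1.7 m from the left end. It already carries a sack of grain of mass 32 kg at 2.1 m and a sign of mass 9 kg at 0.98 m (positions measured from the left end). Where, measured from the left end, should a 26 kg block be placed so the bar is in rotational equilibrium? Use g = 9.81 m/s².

x ≈ 1.51 m from the left end

Take moments about the knife-edge support (at 1.7 m from the left end).
Beam weight: 6.6 × 9.81 = 64.75 N down at 1.5 m → arm 0.2 m, τ = 64.75 × 0.2 = 12.95 N·m counterclockwise.
Sack of grain: 32 × 9.81 = 313.9 N down at 2.1 m → arm 0.4 m, τ = 313.9 × 0.4 = 125.6 N·m clockwise.
Sign: 9 × 9.81 = 88.29 N down at 0.98 m → arm 0.72 m, τ = 88.29 × 0.72 = 63.57 N·m counterclockwise.
Net moment of existing loads = 49.08 N·m clockwise.
The block weighs 26 × 9.81 = 255.1 N and must supply an equal counterclockwise moment, so its lever arm about the knife-edge support is 49.08 / 255.1 = 0.192 m.
That puts it at 1.7 − 0.192 = 1.51 m from the left end.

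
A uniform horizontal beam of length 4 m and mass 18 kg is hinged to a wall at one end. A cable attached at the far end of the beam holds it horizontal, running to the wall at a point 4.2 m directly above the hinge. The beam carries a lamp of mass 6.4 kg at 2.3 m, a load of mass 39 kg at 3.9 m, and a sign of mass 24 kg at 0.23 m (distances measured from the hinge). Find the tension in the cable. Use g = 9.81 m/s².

Take moments about the hinge.
Beam weight: 18 × 9.81 = 176.6 N down at 2 m → arm 2 m, τ = 176.6 × 2 = 353.2 N·m clockwise.
Lamp: 6.4 × 9.81 = 62.78 N down at 2.3 m → arm 2.3 m, τ = 62.78 × 2.3 = 144.4 N·m clockwise.
Load: 39 × 9.81 = 382.6 N down at 3.9 m → arm 3.9 m, τ = 382.6 × 3.9 = 1492 N·m clockwise.
Sign: 24 × 9.81 = 235.4 N down at 0.23 m → arm 0.23 m, τ = 235.4 × 0.23 = 54.14 N·m clockwise.
Total clockwise load moment = 2044 N·m.
The cable tension T acts at 4 m; only its component perpendicular to the beam, T sinθ, produces torque. sinθ = h/√(h²+d²) = 4.2/√(4.2²+4²) = 0.7241.
Balancing moments: T × 4 × 0.7241 = 2044, giving T = 2044 / 2.896 = 706 N.

T ≈ 706 N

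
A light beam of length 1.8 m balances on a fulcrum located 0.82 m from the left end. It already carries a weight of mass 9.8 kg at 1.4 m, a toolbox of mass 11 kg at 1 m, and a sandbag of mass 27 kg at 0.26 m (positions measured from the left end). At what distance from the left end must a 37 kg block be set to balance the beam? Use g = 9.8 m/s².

x ≈ 1.02 m from the left end

Taking torques about the fulcrum (at 0.82 m from the left end):
Weight: 9.8 × 9.8 = 96.04 N down at 1.4 m → arm 0.58 m, τ = 96.04 × 0.58 = 55.7 N·m clockwise.
Toolbox: 11 × 9.8 = 107.8 N down at 1 m → arm 0.18 m, τ = 107.8 × 0.18 = 19.4 N·m clockwise.
Sandbag: 27 × 9.8 = 264.6 N down at 0.26 m → arm 0.56 m, τ = 264.6 × 0.56 = 148.2 N·m counterclockwise.
Net moment of existing loads = 73.1 N·m counterclockwise.
The block weighs 37 × 9.8 = 362.6 N and must supply an equal clockwise moment, so its lever arm about the fulcrum is 73.1 / 362.6 = 0.202 m.
That puts it at 0.82 + 0.202 = 1.02 m from the left end.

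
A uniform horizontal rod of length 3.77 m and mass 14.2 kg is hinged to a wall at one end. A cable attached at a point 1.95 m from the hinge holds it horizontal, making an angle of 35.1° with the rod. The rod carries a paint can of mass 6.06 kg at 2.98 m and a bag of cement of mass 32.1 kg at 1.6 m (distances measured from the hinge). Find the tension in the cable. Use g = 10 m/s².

Take moments about the hinge.
Beam weight: 14.2 × 10 = 142 N down at 1.885 m → arm 1.885 m, τ = 142 × 1.885 = 267.7 N·m clockwise.
Paint can: 6.06 × 10 = 60.6 N down at 2.98 m → arm 2.98 m, τ = 60.6 × 2.98 = 180.6 N·m clockwise.
Bag of cement: 32.1 × 10 = 321 N down at 1.6 m → arm 1.6 m, τ = 321 × 1.6 = 513.6 N·m clockwise.
Total clockwise load moment = 961.9 N·m.
The cable tension T acts at 1.95 m; only its component perpendicular to the rod, T sinθ, produces torque. sin 35.1° = 0.575.
Balancing moments: T × 1.95 × 0.575 = 961.9, giving T = 961.9 / 1.121 = 858 N.

T ≈ 858 N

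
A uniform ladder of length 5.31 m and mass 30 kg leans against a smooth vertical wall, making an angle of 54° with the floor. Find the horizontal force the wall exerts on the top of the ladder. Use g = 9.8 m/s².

N_wall ≈ 107 N

Taking torques about the foot of the ladder:
Ladder weight 30×9.8 = 294 N acts at 2.655 m along the ladder; its horizontal arm is 2.655·cos54° = 1.561 m → τ = 458.9 N·m clockwise.
Wall normal N acts horizontally at the top; its moment arm is the height L sinθ = 5.31·sin54° = 4.296 m, counterclockwise.
For rotational equilibrium, N × 4.296 = 458.9, so N = 107 N.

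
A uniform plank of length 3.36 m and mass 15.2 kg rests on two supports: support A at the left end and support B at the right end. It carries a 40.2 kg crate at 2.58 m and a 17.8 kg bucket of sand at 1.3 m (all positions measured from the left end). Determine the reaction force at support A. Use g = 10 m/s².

R_A ≈ 278 N

Sum moments about support B (its reaction then has zero moment arm).
Beam weight: 15.2 × 10 = 152 N down at 1.68 m → arm 1.68 m, τ = 152 × 1.68 = 255.4 N·m counterclockwise.
Crate: 40.2 × 10 = 402 N down at 2.58 m → arm 0.78 m, τ = 402 × 0.78 = 313.6 N·m counterclockwise.
Bucket of sand: 17.8 × 10 = 178 N down at 1.3 m → arm 2.06 m, τ = 178 × 2.06 = 366.7 N·m counterclockwise.
Net load moment about support B = 935.7 N·m counterclockwise.
Reaction R at support A is upward at 0 m, arm 3.36 m → moment R × 3.36 clockwise.
Balancing moments: R × 3.36 = 935.7, giving R = 278 N.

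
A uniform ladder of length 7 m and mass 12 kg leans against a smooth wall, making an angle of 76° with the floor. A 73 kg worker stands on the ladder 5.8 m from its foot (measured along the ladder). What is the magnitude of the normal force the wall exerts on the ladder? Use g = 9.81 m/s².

Taking torques about the foot of the ladder:
Ladder weight 12×9.81 = 117.7 N acts at 3.5 m along the ladder; its horizontal arm is 3.5·cos76° = 0.8467 m → τ = 99.66 N·m clockwise.
Worker: 73×9.81 = 716.1 N at 5.8 m → arm 1.403 m → τ = 1005 N·m clockwise.
Wall normal N acts horizontally at the top; its moment arm is the height L sinθ = 7·sin76° = 6.792 m, counterclockwise.
Balancing moments: N × 6.792 = 1105, giving N = 163 N.

N_wall ≈ 163 N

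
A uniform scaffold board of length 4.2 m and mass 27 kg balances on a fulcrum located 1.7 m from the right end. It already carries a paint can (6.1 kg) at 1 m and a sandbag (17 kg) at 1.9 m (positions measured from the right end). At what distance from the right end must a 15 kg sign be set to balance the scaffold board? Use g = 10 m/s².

Sum moments about the fulcrum (at 1.7 m from the right end) (the support reaction has zero arm there).
Beam weight: 27 × 10 = 270 N down at 2.1 m → arm 0.4 m, τ = 270 × 0.4 = 108 N·m counterclockwise.
Paint can: 6.1 × 10 = 61 N down at 1 m → arm 0.7 m, τ = 61 × 0.7 = 42.7 N·m clockwise.
Sandbag: 17 × 10 = 170 N down at 1.9 m → arm 0.2 m, τ = 170 × 0.2 = 34 N·m counterclockwise.
Net moment of existing loads = 99.3 N·m counterclockwise.
The sign weighs 15 × 10 = 150 N and must supply an equal clockwise moment, so its lever arm about the fulcrum is 99.3 / 150 = 0.662 m.
That puts it at 1.7 − 0.662 = 1.04 m from the right end.

x ≈ 1.04 m from the right end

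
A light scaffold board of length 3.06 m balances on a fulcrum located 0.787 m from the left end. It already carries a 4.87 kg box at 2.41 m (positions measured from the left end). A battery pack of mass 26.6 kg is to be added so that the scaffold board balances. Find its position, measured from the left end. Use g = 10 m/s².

x ≈ 0.49 m from the left end

Take moments about the fulcrum (at 0.787 m from the left end).
Box: 4.87 × 10 = 48.7 N down at 2.41 m → arm 1.623 m, τ = 48.7 × 1.623 = 79.04 N·m clockwise.
Net moment of existing loads = 79.04 N·m clockwise.
The battery pack weighs 26.6 × 10 = 266 N and must supply an equal counterclockwise moment, so its lever arm about the fulcrum is 79.04 / 266 = 0.297 m.
That puts it at 0.787 − 0.297 = 0.49 m from the left end.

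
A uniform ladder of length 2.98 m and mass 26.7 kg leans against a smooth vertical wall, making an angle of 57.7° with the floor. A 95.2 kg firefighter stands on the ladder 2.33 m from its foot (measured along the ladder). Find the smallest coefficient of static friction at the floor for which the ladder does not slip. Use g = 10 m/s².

Take moments about the foot of the ladder.
Ladder weight 26.7×10 = 267 N acts at 1.49 m along the ladder; its horizontal arm is 1.49·cos57.7° = 0.7962 m → τ = 212.6 N·m clockwise.
Firefighter: 95.2×10 = 952 N at 2.33 m → arm 1.245 m → τ = 1185 N·m clockwise.
Wall normal N acts horizontally at the top; its moment arm is the height L sinθ = 2.98·sin57.7° = 2.519 m, counterclockwise.
Στ = 0 ⇒ N × 2.519 = 1398 ⇒ N = 555 N.
ΣFx = 0 ⇒ f = N_wall = 555 N. ΣFy = 0 ⇒ N_floor = 1219 N.
μ_min = f / N_floor = 555 / 1219 = 0.455.

μ_min ≈ 0.455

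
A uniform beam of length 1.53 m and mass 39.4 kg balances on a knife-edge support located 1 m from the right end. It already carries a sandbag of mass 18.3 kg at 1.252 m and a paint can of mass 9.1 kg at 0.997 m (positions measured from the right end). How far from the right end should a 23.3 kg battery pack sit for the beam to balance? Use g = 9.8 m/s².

x ≈ 1.2 m from the right end

Sum moments about the knife-edge support (at 1 m from the right end) (the support reaction has zero arm there).
Beam weight: 39.4 × 9.8 = 386.1 N down at 0.765 m → arm 0.235 m, τ = 386.1 × 0.235 = 90.73 N·m clockwise.
Sandbag: 18.3 × 9.8 = 179.3 N down at 1.252 m → arm 0.252 m, τ = 179.3 × 0.252 = 45.18 N·m counterclockwise.
Paint can: 9.1 × 9.8 = 89.18 N down at 0.997 m → arm 0.003 m, τ = 89.18 × 0.003 = 0.2675 N·m clockwise.
Net moment of existing loads = 45.82 N·m clockwise.
The battery pack weighs 23.3 × 9.8 = 228.3 N and must supply an equal counterclockwise moment, so its lever arm about the knife-edge support is 45.82 / 228.3 = 0.201 m.
That puts it at 1 + 0.201 = 1.2 m from the right end.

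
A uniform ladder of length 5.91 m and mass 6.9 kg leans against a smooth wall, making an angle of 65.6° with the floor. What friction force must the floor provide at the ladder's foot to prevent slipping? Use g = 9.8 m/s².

Take moments about the foot of the ladder.
Ladder weight 6.9×9.8 = 67.62 N acts at 2.955 m along the ladder; its horizontal arm is 2.955·cos65.6° = 1.221 m → τ = 82.56 N·m clockwise.
Wall normal N acts horizontally at the top; its moment arm is the height L sinθ = 5.91·sin65.6° = 5.382 m, counterclockwise.
Balancing moments: N × 5.382 = 82.56, giving N = 15.3 N.
ΣFx = 0: friction at the foot balances the wall's push, so f = N_wall = 15.3 N.

f ≈ 15.3 N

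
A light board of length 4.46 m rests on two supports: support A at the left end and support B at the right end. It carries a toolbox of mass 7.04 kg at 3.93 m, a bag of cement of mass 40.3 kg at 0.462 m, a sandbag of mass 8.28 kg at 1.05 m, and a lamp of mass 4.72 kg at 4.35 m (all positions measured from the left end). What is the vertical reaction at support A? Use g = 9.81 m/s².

Sum moments about support B (its reaction then has zero moment arm).
Toolbox: 7.04 × 9.81 = 69.06 N down at 3.93 m → arm 0.53 m, τ = 69.06 × 0.53 = 36.6 N·m counterclockwise.
Bag of cement: 40.3 × 9.81 = 395.3 N down at 0.462 m → arm 3.998 m, τ = 395.3 × 3.998 = 1580 N·m counterclockwise.
Sandbag: 8.28 × 9.81 = 81.23 N down at 1.05 m → arm 3.41 m, τ = 81.23 × 3.41 = 277 N·m counterclockwise.
Lamp: 4.72 × 9.81 = 46.3 N down at 4.35 m → arm 0.11 m, τ = 46.3 × 0.11 = 5.093 N·m counterclockwise.
Net load moment about support B = 1899 N·m counterclockwise.
Reaction R at support A is upward at 0 m, arm 4.46 m → moment R × 4.46 clockwise.
For rotational equilibrium, R × 4.46 = 1899, so R = 426 N.

R_A ≈ 426 N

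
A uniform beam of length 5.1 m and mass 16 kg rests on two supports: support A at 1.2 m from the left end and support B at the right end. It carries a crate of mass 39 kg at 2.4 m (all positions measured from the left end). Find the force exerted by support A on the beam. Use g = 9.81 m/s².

R_A ≈ 367 N

Taking torques about support B:
Beam weight: 16 × 9.81 = 157 N down at 2.55 m → arm 2.55 m, τ = 157 × 2.55 = 400.3 N·m counterclockwise.
Crate: 39 × 9.81 = 382.6 N down at 2.4 m → arm 2.7 m, τ = 382.6 × 2.7 = 1033 N·m counterclockwise.
Net load moment about support B = 1433 N·m counterclockwise.
Reaction R at support A is upward at 1.2 m, arm 3.9 m → moment R × 3.9 clockwise.
For rotational equilibrium, R × 3.9 = 1433, so R = 367 N.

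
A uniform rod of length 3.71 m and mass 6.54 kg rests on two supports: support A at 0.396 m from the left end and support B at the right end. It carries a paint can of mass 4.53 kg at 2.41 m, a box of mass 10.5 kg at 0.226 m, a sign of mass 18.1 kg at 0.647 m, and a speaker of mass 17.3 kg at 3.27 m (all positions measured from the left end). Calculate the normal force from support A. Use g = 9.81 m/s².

R_A ≈ 348 N

Sum moments about support B (its reaction then has zero moment arm).
Beam weight: 6.54 × 9.81 = 64.16 N down at 1.855 m → arm 1.855 m, τ = 64.16 × 1.855 = 119 N·m counterclockwise.
Paint can: 4.53 × 9.81 = 44.44 N down at 2.41 m → arm 1.3 m, τ = 44.44 × 1.3 = 57.77 N·m counterclockwise.
Box: 10.5 × 9.81 = 103 N down at 0.226 m → arm 3.484 m, τ = 103 × 3.484 = 358.9 N·m counterclockwise.
Sign: 18.1 × 9.81 = 177.6 N down at 0.647 m → arm 3.063 m, τ = 177.6 × 3.063 = 544 N·m counterclockwise.
Speaker: 17.3 × 9.81 = 169.7 N down at 3.27 m → arm 0.44 m, τ = 169.7 × 0.44 = 74.67 N·m counterclockwise.
Net load moment about support B = 1154 N·m counterclockwise.
Reaction R at support A is upward at 0.396 m, arm 3.314 m → moment R × 3.314 clockwise.
Setting net torque to zero: R × 3.314 = 1154 → R = 348 N.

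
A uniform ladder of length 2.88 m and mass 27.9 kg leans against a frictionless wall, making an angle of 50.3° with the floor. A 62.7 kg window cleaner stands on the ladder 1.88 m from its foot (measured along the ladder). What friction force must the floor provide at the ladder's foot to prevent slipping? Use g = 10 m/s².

About the foot of the ladder:
Ladder weight 27.9×10 = 279 N acts at 1.44 m along the ladder; its horizontal arm is 1.44·cos50.3° = 0.9198 m → τ = 256.6 N·m clockwise.
Window cleaner: 62.7×10 = 627 N at 1.88 m → arm 1.201 m → τ = 753 N·m clockwise.
Wall normal N acts horizontally at the top; its moment arm is the height L sinθ = 2.88·sin50.3° = 2.216 m, counterclockwise.
Στ = 0 ⇒ N × 2.216 = 1010 ⇒ N = 456 N.
ΣFx = 0: friction at the foot balances the wall's push, so f = N_wall = 456 N.

f ≈ 456 N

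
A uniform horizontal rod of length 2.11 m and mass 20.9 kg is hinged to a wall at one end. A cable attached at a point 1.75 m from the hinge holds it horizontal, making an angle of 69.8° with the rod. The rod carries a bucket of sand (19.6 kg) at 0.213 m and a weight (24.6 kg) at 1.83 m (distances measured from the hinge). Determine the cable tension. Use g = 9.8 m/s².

T ≈ 425 N

Take moments about the hinge.
Beam weight: 20.9 × 9.8 = 204.8 N down at 1.055 m → arm 1.055 m, τ = 204.8 × 1.055 = 216.1 N·m clockwise.
Bucket of sand: 19.6 × 9.8 = 192.1 N down at 0.213 m → arm 0.213 m, τ = 192.1 × 0.213 = 40.92 N·m clockwise.
Weight: 24.6 × 9.8 = 241.1 N down at 1.83 m → arm 1.83 m, τ = 241.1 × 1.83 = 441.2 N·m clockwise.
Total clockwise load moment = 698.2 N·m.
The cable tension T acts at 1.75 m; only its component perpendicular to the rod, T sinθ, produces torque. sin 69.8° = 0.9385.
Στ = 0 ⇒ T × 1.75 × 0.9385 = 698.2 ⇒ T = 698.2 / 1.642 = 425 N.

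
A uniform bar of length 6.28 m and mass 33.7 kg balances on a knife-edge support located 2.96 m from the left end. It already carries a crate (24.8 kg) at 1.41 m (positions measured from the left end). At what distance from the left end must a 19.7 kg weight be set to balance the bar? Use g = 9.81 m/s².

x ≈ 4.6 m from the left end

Sum moments about the knife-edge support (at 2.96 m from the left end) (the support reaction has zero arm there).
Beam weight: 33.7 × 9.81 = 330.6 N down at 3.14 m → arm 0.18 m, τ = 330.6 × 0.18 = 59.51 N·m clockwise.
Crate: 24.8 × 9.81 = 243.3 N down at 1.41 m → arm 1.55 m, τ = 243.3 × 1.55 = 377.1 N·m counterclockwise.
Net moment of existing loads = 317.6 N·m counterclockwise.
The weight weighs 19.7 × 9.81 = 193.3 N and must supply an equal clockwise moment, so its lever arm about the knife-edge support is 317.6 / 193.3 = 1.64 m.
That puts it at 2.96 + 1.64 = 4.6 m from the left end.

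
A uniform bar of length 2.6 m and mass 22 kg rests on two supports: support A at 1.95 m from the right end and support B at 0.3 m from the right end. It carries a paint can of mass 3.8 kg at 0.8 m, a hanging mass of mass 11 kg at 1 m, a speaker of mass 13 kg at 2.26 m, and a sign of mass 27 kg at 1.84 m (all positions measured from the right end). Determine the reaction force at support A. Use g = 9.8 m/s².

R_A ≈ 586 N

About support B:
Beam weight: 22 × 9.8 = 215.6 N down at 1.3 m → arm 1 m, τ = 215.6 × 1 = 215.6 N·m counterclockwise.
Paint can: 3.8 × 9.8 = 37.24 N down at 0.8 m → arm 0.5 m, τ = 37.24 × 0.5 = 18.62 N·m counterclockwise.
Hanging mass: 11 × 9.8 = 107.8 N down at 1 m → arm 0.7 m, τ = 107.8 × 0.7 = 75.46 N·m counterclockwise.
Speaker: 13 × 9.8 = 127.4 N down at 2.26 m → arm 1.96 m, τ = 127.4 × 1.96 = 249.7 N·m counterclockwise.
Sign: 27 × 9.8 = 264.6 N down at 1.84 m → arm 1.54 m, τ = 264.6 × 1.54 = 407.5 N·m counterclockwise.
Net load moment about support B = 966.9 N·m counterclockwise.
Reaction R at support A is upward at 1.95 m, arm 1.65 m → moment R × 1.65 clockwise.
For rotational equilibrium, R × 1.65 = 966.9, so R = 586 N.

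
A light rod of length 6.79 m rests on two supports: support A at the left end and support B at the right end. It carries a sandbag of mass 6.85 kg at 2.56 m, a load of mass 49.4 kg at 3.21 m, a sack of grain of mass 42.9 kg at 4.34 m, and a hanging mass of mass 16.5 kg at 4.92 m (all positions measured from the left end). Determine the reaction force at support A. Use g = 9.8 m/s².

About support B:
Sandbag: 6.85 × 9.8 = 67.13 N down at 2.56 m → arm 4.23 m, τ = 67.13 × 4.23 = 284 N·m counterclockwise.
Load: 49.4 × 9.8 = 484.1 N down at 3.21 m → arm 3.58 m, τ = 484.1 × 3.58 = 1733 N·m counterclockwise.
Sack of grain: 42.9 × 9.8 = 420.4 N down at 4.34 m → arm 2.45 m, τ = 420.4 × 2.45 = 1030 N·m counterclockwise.
Hanging mass: 16.5 × 9.8 = 161.7 N down at 4.92 m → arm 1.87 m, τ = 161.7 × 1.87 = 302.4 N·m counterclockwise.
Net load moment about support B = 3349 N·m counterclockwise.
Reaction R at support A is upward at 0 m, arm 6.79 m → moment R × 6.79 clockwise.
For rotational equilibrium, R × 6.79 = 3349, so R = 493 N.

R_A ≈ 493 N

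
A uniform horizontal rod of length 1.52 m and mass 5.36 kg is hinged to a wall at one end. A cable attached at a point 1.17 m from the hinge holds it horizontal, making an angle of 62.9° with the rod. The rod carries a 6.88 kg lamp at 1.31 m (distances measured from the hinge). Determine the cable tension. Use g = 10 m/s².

Choose the hinge as the axis so the unknown hinge reaction has zero arm there.
Beam weight: 5.36 × 10 = 53.6 N down at 0.76 m → arm 0.76 m, τ = 53.6 × 0.76 = 40.74 N·m clockwise.
Lamp: 6.88 × 10 = 68.8 N down at 1.31 m → arm 1.31 m, τ = 68.8 × 1.31 = 90.13 N·m clockwise.
Total clockwise load moment = 130.9 N·m.
The cable tension T acts at 1.17 m; only its component perpendicular to the rod, T sinθ, produces torque. sin 62.9° = 0.8902.
Στ = 0 ⇒ T × 1.17 × 0.8902 = 130.9 ⇒ T = 130.9 / 1.042 = 126 N.

T ≈ 126 N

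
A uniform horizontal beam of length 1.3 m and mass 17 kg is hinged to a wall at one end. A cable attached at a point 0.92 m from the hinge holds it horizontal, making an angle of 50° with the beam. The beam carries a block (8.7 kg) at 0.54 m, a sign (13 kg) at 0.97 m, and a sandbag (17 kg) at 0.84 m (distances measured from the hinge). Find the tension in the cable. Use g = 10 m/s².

T ≈ 605 N

Choose the hinge as the axis so the unknown hinge reaction has zero arm there.
Beam weight: 17 × 10 = 170 N down at 0.65 m → arm 0.65 m, τ = 170 × 0.65 = 110.5 N·m clockwise.
Block: 8.7 × 10 = 87 N down at 0.54 m → arm 0.54 m, τ = 87 × 0.54 = 46.98 N·m clockwise.
Sign: 13 × 10 = 130 N down at 0.97 m → arm 0.97 m, τ = 130 × 0.97 = 126.1 N·m clockwise.
Sandbag: 17 × 10 = 170 N down at 0.84 m → arm 0.84 m, τ = 170 × 0.84 = 142.8 N·m clockwise.
Total clockwise load moment = 426.4 N·m.
The cable tension T acts at 0.92 m; only its component perpendicular to the beam, T sinθ, produces torque. sin 50° = 0.766.
Στ = 0 ⇒ T × 0.92 × 0.766 = 426.4 ⇒ T = 426.4 / 0.7047 = 605 N.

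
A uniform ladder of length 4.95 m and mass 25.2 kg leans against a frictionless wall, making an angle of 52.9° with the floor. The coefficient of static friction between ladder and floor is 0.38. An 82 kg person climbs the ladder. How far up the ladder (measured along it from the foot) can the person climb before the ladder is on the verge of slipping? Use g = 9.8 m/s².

d ≈ 2.49 m

Take moments about the foot of the ladder.
Ladder weight 25.2×9.8 = 247 N acts at 2.475 m along the ladder; its horizontal arm is 2.475·cos52.9° = 1.493 m → τ = 368.8 N·m clockwise.
Person weight 82×9.8 = 803.6 N at distance d → arm d·cos52.9° → τ = 803.6·d·0.6032 clockwise.
Wall normal N at the top has arm L sinθ = 3.948 m counterclockwise, so Στ = 0 gives N·3.948 = 368.8 + 484.7·d.
ΣFy = 0 ⇒ N_floor = 1051 N, so the maximum friction is μ_s·N_floor = 0.38×1051 = 399.4 N. ΣFx = 0 ⇒ N_wall = f, so at the slipping point N = 399.4 N.
Substituting: 399.4×3.948 = 368.8 + 484.7·d ⇒ d = (1577 − 368.8) / 484.7 = 2.49 m.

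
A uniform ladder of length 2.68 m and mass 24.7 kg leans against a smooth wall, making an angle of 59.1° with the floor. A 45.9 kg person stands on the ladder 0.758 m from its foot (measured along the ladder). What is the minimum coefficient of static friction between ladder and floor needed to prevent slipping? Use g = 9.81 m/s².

Taking torques about the foot of the ladder:
Ladder weight 24.7×9.81 = 242.3 N acts at 1.34 m along the ladder; its horizontal arm is 1.34·cos59.1° = 0.6881 m → τ = 166.7 N·m clockwise.
Person: 45.9×9.81 = 450.3 N at 0.758 m → arm 0.3893 m → τ = 175.3 N·m clockwise.
Wall normal N acts horizontally at the top; its moment arm is the height L sinθ = 2.68·sin59.1° = 2.3 m, counterclockwise.
Balancing moments: N × 2.3 = 342, giving N = 148.7 N.
ΣFx = 0 ⇒ f = N_wall = 148.7 N. ΣFy = 0 ⇒ N_floor = 692.6 N.
μ_min = f / N_floor = 148.7 / 692.6 = 0.215.

μ_min ≈ 0.215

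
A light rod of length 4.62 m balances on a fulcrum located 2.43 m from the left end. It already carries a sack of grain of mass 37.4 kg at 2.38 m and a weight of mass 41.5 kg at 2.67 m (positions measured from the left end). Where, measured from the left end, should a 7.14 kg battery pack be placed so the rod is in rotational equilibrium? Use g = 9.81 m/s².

x ≈ 1.3 m from the left end

Take moments about the fulcrum (at 2.43 m from the left end).
Sack of grain: 37.4 × 9.81 = 366.9 N down at 2.38 m → arm 0.05 m, τ = 366.9 × 0.05 = 18.34 N·m counterclockwise.
Weight: 41.5 × 9.81 = 407.1 N down at 2.67 m → arm 0.24 m, τ = 407.1 × 0.24 = 97.7 N·m clockwise.
Net moment of existing loads = 79.36 N·m clockwise.
The battery pack weighs 7.14 × 9.81 = 70.04 N and must supply an equal counterclockwise moment, so its lever arm about the fulcrum is 79.36 / 70.04 = 1.13 m.
That puts it at 2.43 − 1.13 = 1.3 m from the left end.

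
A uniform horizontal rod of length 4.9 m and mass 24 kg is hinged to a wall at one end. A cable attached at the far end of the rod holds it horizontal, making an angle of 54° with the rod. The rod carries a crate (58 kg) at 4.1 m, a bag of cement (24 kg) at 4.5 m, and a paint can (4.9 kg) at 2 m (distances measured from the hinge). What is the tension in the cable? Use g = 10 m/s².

Sum moments about the hinge (the unknown hinge reaction has zero arm there).
Beam weight: 24 × 10 = 240 N down at 2.45 m → arm 2.45 m, τ = 240 × 2.45 = 588 N·m clockwise.
Crate: 58 × 10 = 580 N down at 4.1 m → arm 4.1 m, τ = 580 × 4.1 = 2378 N·m clockwise.
Bag of cement: 24 × 10 = 240 N down at 4.5 m → arm 4.5 m, τ = 240 × 4.5 = 1080 N·m clockwise.
Paint can: 4.9 × 10 = 49 N down at 2 m → arm 2 m, τ = 49 × 2 = 98 N·m clockwise.
Total clockwise load moment = 4144 N·m.
The cable tension T acts at 4.9 m; only its component perpendicular to the rod, T sinθ, produces torque. sin 54° = 0.809.
Στ = 0 ⇒ T × 4.9 × 0.809 = 4144 ⇒ T = 4144 / 3.964 = 1050 N.

T ≈ 1050 N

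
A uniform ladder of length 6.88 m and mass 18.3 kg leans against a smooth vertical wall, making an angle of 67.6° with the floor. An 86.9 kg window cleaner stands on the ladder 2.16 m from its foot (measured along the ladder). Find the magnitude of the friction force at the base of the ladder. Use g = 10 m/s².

f ≈ 150 N

Choose the foot of the ladder as the axis so the floor normal and friction both act there and drop out.
Ladder weight 18.3×10 = 183 N acts at 3.44 m along the ladder; its horizontal arm is 3.44·cos67.6° = 1.311 m → τ = 239.9 N·m clockwise.
Window cleaner: 86.9×10 = 869 N at 2.16 m → arm 0.8231 m → τ = 715.3 N·m clockwise.
Wall normal N acts horizontally at the top; its moment arm is the height L sinθ = 6.88·sin67.6° = 6.361 m, counterclockwise.
Στ = 0 ⇒ N × 6.361 = 955.2 ⇒ N = 150 N.
ΣFx = 0: friction at the foot balances the wall's push, so f = N_wall = 150 N.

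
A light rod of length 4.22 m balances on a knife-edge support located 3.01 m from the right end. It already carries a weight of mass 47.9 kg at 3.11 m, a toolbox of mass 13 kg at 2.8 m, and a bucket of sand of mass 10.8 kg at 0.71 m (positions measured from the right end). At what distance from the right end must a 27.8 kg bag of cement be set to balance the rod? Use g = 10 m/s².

x ≈ 3.83 m from the right end

Choose the knife-edge support (at 3.01 m from the right end) as the axis so the support reaction has zero arm there.
Weight: 47.9 × 10 = 479 N down at 3.11 m → arm 0.1 m, τ = 479 × 0.1 = 47.9 N·m counterclockwise.
Toolbox: 13 × 10 = 130 N down at 2.8 m → arm 0.21 m, τ = 130 × 0.21 = 27.3 N·m clockwise.
Bucket of sand: 10.8 × 10 = 108 N down at 0.71 m → arm 2.3 m, τ = 108 × 2.3 = 248.4 N·m clockwise.
Net moment of existing loads = 227.8 N·m clockwise.
The bag of cement weighs 27.8 × 10 = 278 N and must supply an equal counterclockwise moment, so its lever arm about the knife-edge support is 227.8 / 278 = 0.819 m.
That puts it at 3.01 + 0.819 = 3.83 m from the right end.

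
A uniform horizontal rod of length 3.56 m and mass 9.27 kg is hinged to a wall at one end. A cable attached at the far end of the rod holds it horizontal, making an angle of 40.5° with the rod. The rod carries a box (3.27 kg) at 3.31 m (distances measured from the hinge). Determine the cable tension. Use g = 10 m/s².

Sum moments about the hinge (the unknown hinge reaction has zero arm there).
Beam weight: 9.27 × 10 = 92.7 N down at 1.78 m → arm 1.78 m, τ = 92.7 × 1.78 = 165 N·m clockwise.
Box: 3.27 × 10 = 32.7 N down at 3.31 m → arm 3.31 m, τ = 32.7 × 3.31 = 108.2 N·m clockwise.
Total clockwise load moment = 273.2 N·m.
The cable tension T acts at 3.56 m; only its component perpendicular to the rod, T sinθ, produces torque. sin 40.5° = 0.6494.
Στ = 0 ⇒ T × 3.56 × 0.6494 = 273.2 ⇒ T = 273.2 / 2.312 = 118 N.

T ≈ 118 N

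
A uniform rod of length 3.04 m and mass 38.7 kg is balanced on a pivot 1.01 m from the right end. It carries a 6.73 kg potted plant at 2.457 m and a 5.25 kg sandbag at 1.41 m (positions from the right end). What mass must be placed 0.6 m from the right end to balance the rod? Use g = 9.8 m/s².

Choose the pivot (at 1.01 m from the right end) as the axis so the support reaction has zero arm there.
Beam weight: 38.7 × 9.8 = 379.3 N down at 1.52 m → arm 0.51 m, τ = 379.3 × 0.51 = 193.4 N·m counterclockwise.
Potted plant: 6.73 × 9.8 = 65.95 N down at 2.457 m → arm 1.447 m, τ = 65.95 × 1.447 = 95.43 N·m counterclockwise.
Sandbag: 5.25 × 9.8 = 51.45 N down at 1.41 m → arm 0.4 m, τ = 51.45 × 0.4 = 20.58 N·m counterclockwise.
Net moment of known loads = 309.4 N·m counterclockwise.
An unknown mass m at 0.6 m has arm 0.41 m; its moment is m·g·0.41 clockwise.
Balancing moments: m × 9.8 × 0.41 = 309.4, giving m = 309.4 / (9.8 × 0.41) = 77 kg.

m ≈ 77 kg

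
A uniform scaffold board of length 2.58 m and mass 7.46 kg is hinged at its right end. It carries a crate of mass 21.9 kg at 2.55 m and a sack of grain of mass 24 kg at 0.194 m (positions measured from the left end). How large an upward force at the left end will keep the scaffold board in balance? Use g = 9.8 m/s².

Take moments about the right end.
Beam weight: 7.46 × 9.8 = 73.11 N down at 1.29 m → arm 1.29 m, τ = 73.11 × 1.29 = 94.31 N·m counterclockwise.
Crate: 21.9 × 9.8 = 214.6 N down at 2.55 m → arm 0.03 m, τ = 214.6 × 0.03 = 6.438 N·m counterclockwise.
Sack of grain: 24 × 9.8 = 235.2 N down at 0.194 m → arm 2.386 m, τ = 235.2 × 2.386 = 561.2 N·m counterclockwise.
Net moment of the loads = 661.9 N·m counterclockwise.
The upward force F acts at the left end, arm 2.58 m, giving F × 2.58 clockwise.
Balancing moments: F × 2.58 = 661.9, giving F = 661.9 / 2.58 = 257 N.

F ≈ 257 N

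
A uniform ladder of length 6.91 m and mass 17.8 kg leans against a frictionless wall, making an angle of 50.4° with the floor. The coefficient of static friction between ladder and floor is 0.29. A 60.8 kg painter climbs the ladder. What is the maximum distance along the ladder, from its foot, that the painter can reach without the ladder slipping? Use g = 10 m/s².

Take moments about the foot of the ladder.
Ladder weight 17.8×10 = 178 N acts at 3.455 m along the ladder; its horizontal arm is 3.455·cos50.4° = 2.202 m → τ = 392 N·m clockwise.
Painter weight 60.8×10 = 608 N at distance d → arm d·cos50.4° → τ = 608·d·0.6374 clockwise.
Wall normal N at the top has arm L sinθ = 5.324 m counterclockwise, so Στ = 0 gives N·5.324 = 392 + 387.5·d.
ΣFy = 0 ⇒ N_floor = 786 N, so the maximum friction is μ_s·N_floor = 0.29×786 = 227.9 N. ΣFx = 0 ⇒ N_wall = f, so at the slipping point N = 227.9 N.
Substituting: 227.9×5.324 = 392 + 387.5·d ⇒ d = (1213 − 392) / 387.5 = 2.12 m.

d ≈ 2.12 m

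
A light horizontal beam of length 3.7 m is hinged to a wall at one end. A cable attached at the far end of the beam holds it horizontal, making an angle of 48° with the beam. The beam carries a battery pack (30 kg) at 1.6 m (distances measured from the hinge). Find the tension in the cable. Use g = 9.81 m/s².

T ≈ 171 N

About the hinge:
Battery pack: 30 × 9.81 = 294.3 N down at 1.6 m → arm 1.6 m, τ = 294.3 × 1.6 = 470.9 N·m clockwise.
Total clockwise load moment = 470.9 N·m.
The cable tension T acts at 3.7 m; only its component perpendicular to the beam, T sinθ, produces torque. sin 48° = 0.7431.
Balancing moments: T × 3.7 × 0.7431 = 470.9, giving T = 470.9 / 2.749 = 171 N.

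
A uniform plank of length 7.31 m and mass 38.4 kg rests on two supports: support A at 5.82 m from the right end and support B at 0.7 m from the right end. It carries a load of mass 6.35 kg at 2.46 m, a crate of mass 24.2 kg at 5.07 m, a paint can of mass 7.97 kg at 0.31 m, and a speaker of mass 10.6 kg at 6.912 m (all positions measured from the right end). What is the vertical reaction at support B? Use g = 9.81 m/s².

R_B ≈ 297 N

About support A:
Beam weight: 38.4 × 9.81 = 376.7 N down at 3.655 m → arm 2.165 m, τ = 376.7 × 2.165 = 815.6 N·m clockwise.
Load: 6.35 × 9.81 = 62.29 N down at 2.46 m → arm 3.36 m, τ = 62.29 × 3.36 = 209.3 N·m clockwise.
Crate: 24.2 × 9.81 = 237.4 N down at 5.07 m → arm 0.75 m, τ = 237.4 × 0.75 = 178.1 N·m clockwise.
Paint can: 7.97 × 9.81 = 78.19 N down at 0.31 m → arm 5.51 m, τ = 78.19 × 5.51 = 430.8 N·m clockwise.
Speaker: 10.6 × 9.81 = 104 N down at 6.912 m → arm 1.092 m, τ = 104 × 1.092 = 113.6 N·m counterclockwise.
Net load moment about support A = 1520 N·m clockwise.
Reaction R at support B is upward at 0.7 m, arm 5.12 m → moment R × 5.12 counterclockwise.
Balancing moments: R × 5.12 = 1520, giving R = 297 N.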